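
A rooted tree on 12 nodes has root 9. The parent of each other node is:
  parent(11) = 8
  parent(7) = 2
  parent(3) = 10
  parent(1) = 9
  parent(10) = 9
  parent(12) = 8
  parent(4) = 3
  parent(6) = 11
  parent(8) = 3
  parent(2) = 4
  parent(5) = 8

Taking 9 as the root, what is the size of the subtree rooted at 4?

3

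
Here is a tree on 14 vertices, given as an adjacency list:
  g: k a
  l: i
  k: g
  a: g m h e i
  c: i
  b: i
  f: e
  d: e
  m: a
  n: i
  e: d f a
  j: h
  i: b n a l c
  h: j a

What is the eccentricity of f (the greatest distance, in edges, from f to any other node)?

4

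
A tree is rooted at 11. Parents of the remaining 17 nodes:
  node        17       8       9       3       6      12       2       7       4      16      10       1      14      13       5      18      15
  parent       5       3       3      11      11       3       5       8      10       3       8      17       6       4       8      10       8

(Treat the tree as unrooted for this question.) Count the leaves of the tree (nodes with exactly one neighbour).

Degree-1 nodes: 1, 2, 7, 9, 12, 13, 14, 15, 16, 18 — 10 of them.

10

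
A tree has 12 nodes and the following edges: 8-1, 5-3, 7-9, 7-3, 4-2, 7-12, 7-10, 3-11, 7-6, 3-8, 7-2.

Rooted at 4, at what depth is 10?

3

Path from 4 to 10: 4 → 2 → 7 → 10, which has 3 edges.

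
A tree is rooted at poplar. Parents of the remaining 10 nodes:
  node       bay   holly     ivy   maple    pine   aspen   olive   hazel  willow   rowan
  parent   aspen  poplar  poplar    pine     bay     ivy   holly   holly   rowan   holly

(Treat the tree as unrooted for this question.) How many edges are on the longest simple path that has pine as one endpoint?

7

A farthest node from pine is willow.
The path pine–bay–aspen–ivy–poplar–holly–rowan–willow has 7 edges.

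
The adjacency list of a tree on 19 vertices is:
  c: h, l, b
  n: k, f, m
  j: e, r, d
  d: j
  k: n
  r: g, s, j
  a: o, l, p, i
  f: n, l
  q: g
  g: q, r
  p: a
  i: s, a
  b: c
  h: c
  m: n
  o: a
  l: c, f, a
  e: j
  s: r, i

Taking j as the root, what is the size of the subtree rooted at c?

c's subtree: {c, h, b}, size 3.

3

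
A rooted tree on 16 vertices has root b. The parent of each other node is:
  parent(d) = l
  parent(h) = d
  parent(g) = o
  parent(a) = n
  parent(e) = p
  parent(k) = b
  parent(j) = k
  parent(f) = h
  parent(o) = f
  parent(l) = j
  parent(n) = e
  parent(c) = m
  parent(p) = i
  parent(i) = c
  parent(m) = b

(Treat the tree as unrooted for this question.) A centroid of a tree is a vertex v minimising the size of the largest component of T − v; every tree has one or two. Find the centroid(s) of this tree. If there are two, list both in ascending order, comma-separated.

b, k

Removing b splits the tree into components of sizes 8, 7; the largest is 8 ≤ ⌊16/2⌋ = 8.
k is adjacent to b and is also a centroid (the largest component after removing it is likewise 8).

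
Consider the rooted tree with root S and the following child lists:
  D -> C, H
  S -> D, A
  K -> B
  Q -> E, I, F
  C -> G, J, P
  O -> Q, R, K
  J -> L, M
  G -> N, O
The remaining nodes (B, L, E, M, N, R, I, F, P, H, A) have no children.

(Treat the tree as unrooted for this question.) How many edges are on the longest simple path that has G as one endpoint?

4

The node farthest from G is A, via G – C – D – S – A — 4 edges.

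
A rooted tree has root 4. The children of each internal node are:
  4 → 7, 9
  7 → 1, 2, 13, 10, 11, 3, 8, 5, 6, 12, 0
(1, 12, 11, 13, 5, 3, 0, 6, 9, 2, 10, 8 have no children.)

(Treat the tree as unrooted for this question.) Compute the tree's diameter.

BFS from 9 reaches 0 last, at distance 3; BFS from 0 confirms no node is farther.
Path: 9–4–7–0.

3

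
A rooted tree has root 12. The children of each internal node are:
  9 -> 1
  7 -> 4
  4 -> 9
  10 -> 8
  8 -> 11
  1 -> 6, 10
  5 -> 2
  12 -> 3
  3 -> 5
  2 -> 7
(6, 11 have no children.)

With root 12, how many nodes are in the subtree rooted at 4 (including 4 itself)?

The subtree rooted at 4 contains: 4, 9, 1, 10, 6, 8, 11 — 7 nodes.

7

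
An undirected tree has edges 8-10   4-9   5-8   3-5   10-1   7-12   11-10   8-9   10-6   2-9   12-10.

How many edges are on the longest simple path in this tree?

BFS from 7 reaches 3 last, at distance 5; BFS from 3 confirms no node is farther.
Path: 7-12-10-8-5-3.

5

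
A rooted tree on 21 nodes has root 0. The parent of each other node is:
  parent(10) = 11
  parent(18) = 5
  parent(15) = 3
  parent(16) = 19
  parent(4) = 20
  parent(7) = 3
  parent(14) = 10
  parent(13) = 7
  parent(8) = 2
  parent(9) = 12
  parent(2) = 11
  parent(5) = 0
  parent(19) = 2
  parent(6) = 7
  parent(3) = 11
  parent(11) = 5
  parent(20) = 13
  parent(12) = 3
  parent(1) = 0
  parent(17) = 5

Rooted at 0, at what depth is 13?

0 – 5 – 11 – 3 – 7 – 13 — 5 edges.

5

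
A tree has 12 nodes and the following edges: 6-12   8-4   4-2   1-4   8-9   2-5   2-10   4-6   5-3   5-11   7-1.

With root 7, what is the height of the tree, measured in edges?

5

A deepest node is 11, reached by 7 → 1 → 4 → 2 → 5 → 11.
That path has 5 edges, so the height is 5.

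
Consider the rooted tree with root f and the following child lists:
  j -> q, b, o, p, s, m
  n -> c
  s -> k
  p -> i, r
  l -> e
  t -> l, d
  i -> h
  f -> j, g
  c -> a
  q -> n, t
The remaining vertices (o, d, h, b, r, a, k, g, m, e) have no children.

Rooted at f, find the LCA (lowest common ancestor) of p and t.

j

Path p→root: p j f; path t→root: t q j f.
First common node: j.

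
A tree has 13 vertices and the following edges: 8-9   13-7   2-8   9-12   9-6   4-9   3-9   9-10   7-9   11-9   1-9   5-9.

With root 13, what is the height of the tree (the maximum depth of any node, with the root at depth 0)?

4

2 sits deepest: 13 → 7 → 9 → 8 → 2 — 4 edges from the root.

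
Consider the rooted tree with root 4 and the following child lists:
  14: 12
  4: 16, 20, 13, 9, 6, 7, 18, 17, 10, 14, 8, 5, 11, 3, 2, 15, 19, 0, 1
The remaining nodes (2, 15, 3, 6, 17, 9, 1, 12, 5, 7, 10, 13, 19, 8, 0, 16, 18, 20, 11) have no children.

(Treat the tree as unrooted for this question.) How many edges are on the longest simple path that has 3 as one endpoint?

3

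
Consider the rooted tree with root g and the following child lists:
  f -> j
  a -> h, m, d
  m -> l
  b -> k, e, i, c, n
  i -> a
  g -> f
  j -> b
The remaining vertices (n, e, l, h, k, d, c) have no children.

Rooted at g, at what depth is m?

6

g – f – j – b – i – a – m — 6 edges.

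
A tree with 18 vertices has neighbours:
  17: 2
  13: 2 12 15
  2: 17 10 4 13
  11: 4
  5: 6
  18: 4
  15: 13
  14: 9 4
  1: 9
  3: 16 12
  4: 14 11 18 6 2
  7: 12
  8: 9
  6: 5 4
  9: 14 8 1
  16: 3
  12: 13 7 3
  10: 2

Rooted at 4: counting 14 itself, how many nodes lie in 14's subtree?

Descendants of 14 (including itself): 14, 9, 8, 1. That's 4.

4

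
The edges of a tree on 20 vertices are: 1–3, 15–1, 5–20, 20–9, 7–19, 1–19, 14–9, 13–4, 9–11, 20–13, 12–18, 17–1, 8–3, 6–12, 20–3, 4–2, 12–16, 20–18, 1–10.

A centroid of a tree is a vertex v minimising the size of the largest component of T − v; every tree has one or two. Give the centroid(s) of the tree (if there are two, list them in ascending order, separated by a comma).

20

Delete 20: the remaining components have sizes 8, 4, 3, 3, 1. Max 8 ≤ 10, so 20 is a centroid.
Every other node leaves some component of size > 10, so the centroid is unique.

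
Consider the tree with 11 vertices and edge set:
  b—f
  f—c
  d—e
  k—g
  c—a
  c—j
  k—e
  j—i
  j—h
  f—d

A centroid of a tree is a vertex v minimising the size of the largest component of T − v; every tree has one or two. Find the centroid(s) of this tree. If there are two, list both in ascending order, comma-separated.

Delete f: the remaining components have sizes 5, 4, 1. Max 5 ≤ 5, so f is a centroid.
No neighbour of f does as well, so f is the unique centroid.

f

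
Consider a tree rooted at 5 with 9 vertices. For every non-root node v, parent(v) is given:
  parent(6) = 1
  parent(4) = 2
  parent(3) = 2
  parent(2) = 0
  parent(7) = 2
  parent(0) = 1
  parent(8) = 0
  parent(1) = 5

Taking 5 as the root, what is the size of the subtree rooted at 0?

Descendants of 0 (including itself): 0, 2, 8, 4, 3, 7. That's 6.

6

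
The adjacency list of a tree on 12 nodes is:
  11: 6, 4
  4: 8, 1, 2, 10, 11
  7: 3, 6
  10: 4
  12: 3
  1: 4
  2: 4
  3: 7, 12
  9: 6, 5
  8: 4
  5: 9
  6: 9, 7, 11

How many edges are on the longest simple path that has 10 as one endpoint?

A farthest node from 10 is 12.
The path 10-4-11-6-7-3-12 has 6 edges.

6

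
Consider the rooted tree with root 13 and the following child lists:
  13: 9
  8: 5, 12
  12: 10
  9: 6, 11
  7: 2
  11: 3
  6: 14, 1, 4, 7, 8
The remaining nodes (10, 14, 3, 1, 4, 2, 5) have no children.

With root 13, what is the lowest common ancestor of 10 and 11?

9

10's ancestor chain is 10, 12, 8, 6, 9, 13 and 11's is 11, 9, 13; they first meet at 9.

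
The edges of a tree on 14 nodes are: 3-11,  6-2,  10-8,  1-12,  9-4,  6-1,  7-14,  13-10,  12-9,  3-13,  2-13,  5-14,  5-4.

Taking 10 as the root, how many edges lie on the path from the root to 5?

8

10 → 13 → 2 → 6 → 1 → 12 → 9 → 4 → 5 — 8 edges.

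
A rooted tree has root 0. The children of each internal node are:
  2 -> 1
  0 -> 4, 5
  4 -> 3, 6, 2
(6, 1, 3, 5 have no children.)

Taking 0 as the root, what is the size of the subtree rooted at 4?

Descendants of 4 (including itself): 4, 6, 3, 2, 1. That's 5.

5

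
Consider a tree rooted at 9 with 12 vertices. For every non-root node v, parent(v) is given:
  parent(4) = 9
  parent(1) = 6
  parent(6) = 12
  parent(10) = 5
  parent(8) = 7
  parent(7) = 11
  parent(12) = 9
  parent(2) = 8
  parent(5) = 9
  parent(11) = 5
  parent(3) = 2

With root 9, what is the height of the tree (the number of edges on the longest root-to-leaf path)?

6

A deepest node is 3, reached by 9–5–11–7–8–2–3.
That path has 6 edges, so the height is 6.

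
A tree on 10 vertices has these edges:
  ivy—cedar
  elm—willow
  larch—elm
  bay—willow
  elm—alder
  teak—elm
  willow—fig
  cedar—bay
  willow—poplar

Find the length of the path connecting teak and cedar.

The path is teak–elm–willow–bay–cedar, which has 4 edges.

4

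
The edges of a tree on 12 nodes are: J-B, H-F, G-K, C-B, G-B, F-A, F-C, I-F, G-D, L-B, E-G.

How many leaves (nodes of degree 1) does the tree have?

8

The leaves are A, D, E, H, I, J, K, L.
That is 8 leaves.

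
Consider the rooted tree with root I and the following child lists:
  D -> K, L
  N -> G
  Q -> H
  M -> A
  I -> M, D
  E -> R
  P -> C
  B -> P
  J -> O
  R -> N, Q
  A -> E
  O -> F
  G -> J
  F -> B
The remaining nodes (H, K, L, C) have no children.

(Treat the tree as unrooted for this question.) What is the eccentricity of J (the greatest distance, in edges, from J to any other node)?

9

Distances from J peak at 9, attained at L (K also at distance 9).
J-G-N-R-E-A-M-I-D-L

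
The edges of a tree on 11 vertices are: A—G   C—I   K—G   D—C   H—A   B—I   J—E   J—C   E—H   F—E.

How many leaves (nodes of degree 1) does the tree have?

The leaves are B, D, F, K.
That is 4 leaves.

4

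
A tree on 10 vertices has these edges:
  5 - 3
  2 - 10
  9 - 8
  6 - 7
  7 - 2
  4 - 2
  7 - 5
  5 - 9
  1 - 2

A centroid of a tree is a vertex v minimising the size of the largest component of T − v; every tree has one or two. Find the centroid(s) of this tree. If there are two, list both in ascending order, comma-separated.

7

Delete 7: the remaining components have sizes 4, 4, 1. Max 4 ≤ 5, so 7 is a centroid.
No neighbour of 7 does as well, so 7 is the unique centroid.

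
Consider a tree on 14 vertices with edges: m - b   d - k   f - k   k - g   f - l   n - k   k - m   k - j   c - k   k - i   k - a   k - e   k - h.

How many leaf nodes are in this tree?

Degree-1 nodes: a, b, c, d, e, g, h, i, j, l, n — 11 of them.

11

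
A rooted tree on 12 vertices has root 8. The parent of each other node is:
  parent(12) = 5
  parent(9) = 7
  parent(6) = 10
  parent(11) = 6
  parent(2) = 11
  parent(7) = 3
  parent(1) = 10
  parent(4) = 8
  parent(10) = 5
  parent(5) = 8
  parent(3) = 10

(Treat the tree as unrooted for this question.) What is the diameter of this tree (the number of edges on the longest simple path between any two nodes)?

6

A longest path is 2-11-6-10-3-7-9, with 6 edges.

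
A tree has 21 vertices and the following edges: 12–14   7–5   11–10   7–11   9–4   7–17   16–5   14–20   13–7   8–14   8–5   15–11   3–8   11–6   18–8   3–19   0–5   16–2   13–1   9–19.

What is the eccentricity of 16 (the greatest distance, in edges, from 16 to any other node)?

6

A farthest node from 16 is 4.
The path 16–5–8–3–19–9–4 has 6 edges.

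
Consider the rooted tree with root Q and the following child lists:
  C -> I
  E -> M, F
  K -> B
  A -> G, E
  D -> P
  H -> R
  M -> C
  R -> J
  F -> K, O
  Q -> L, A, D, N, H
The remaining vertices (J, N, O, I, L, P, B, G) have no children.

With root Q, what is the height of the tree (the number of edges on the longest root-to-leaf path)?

5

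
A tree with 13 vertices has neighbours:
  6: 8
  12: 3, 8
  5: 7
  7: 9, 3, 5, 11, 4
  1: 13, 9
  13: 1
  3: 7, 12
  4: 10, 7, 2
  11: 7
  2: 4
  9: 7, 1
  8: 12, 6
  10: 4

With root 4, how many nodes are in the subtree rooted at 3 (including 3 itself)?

4

The subtree rooted at 3 contains: 3, 12, 8, 6 — 4 nodes.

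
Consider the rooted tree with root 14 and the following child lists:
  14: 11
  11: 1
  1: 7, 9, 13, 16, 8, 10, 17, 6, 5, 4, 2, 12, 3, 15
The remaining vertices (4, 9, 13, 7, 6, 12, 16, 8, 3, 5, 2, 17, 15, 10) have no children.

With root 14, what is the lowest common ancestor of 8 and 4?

Path 8→root: 8 1 11 14; path 4→root: 4 1 11 14.
First common node: 1.

1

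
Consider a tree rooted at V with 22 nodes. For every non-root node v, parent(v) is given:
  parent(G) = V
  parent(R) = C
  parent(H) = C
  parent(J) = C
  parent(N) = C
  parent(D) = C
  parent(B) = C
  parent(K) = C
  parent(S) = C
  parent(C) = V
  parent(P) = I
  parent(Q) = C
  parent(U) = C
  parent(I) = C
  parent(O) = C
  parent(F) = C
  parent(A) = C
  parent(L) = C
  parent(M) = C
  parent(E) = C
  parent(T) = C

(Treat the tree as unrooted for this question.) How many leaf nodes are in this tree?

Exactly 19 nodes have a single neighbour: A, B, D, E, F, G, H, J, K, L, M, N, O, P, Q, R, S, T, U.

19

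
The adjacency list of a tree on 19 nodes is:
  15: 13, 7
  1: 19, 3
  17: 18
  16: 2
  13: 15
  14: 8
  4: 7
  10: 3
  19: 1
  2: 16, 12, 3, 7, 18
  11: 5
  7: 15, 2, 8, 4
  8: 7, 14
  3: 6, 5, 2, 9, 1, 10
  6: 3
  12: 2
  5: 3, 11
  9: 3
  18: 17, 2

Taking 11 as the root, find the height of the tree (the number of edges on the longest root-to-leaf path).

6

14 sits deepest: 11 – 5 – 3 – 2 – 7 – 8 – 14 — 6 edges from the root.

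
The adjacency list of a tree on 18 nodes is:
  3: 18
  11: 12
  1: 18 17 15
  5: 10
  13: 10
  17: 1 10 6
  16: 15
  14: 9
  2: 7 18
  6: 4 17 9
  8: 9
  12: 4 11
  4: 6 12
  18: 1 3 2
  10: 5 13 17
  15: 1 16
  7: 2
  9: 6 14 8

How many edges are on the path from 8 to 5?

5

8–9–6–17–10–5: 5 edges.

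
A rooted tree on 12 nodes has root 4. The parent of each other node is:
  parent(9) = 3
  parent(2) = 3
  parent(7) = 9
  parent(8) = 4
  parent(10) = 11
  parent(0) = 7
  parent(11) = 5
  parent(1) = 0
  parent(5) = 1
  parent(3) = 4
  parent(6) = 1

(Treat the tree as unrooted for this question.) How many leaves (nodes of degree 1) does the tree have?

4

Degree-1 nodes: 2, 6, 8, 10 — 4 of them.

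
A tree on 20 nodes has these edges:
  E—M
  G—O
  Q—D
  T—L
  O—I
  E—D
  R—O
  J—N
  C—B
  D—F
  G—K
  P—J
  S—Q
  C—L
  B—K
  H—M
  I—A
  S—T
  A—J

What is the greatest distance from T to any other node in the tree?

A farthest node from T is N (P also at distance 10).
The path T-L-C-B-K-G-O-I-A-J-N has 10 edges.

10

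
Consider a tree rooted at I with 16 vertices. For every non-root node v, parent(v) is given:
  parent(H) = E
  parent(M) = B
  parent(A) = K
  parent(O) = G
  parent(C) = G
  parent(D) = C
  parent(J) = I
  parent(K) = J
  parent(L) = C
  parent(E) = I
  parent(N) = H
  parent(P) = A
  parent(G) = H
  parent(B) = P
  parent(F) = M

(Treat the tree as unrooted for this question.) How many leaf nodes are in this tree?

Exactly 5 nodes have a single neighbour: D, F, L, N, O.

5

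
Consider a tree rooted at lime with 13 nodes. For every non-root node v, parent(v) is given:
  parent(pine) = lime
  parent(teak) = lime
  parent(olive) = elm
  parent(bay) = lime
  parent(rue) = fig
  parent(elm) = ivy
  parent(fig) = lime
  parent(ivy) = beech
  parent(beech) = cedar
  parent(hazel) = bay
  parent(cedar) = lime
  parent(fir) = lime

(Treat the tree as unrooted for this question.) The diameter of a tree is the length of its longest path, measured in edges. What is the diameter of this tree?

7

Starting from olive, a farthest node is hazel at distance 7.
One longest path: olive-elm-ivy-beech-cedar-lime-bay-hazel.
So the diameter is 7.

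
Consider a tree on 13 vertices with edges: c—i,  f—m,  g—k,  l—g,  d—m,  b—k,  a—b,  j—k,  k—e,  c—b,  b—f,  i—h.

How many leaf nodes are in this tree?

Exactly 6 nodes have a single neighbour: a, d, e, h, j, l.

6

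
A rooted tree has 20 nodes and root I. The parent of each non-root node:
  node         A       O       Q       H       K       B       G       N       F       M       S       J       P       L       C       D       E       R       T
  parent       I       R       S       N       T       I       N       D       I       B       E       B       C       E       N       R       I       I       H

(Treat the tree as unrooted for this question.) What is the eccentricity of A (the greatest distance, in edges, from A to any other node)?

7

The node farthest from A is K, via A – I – R – D – N – H – T – K — 7 edges.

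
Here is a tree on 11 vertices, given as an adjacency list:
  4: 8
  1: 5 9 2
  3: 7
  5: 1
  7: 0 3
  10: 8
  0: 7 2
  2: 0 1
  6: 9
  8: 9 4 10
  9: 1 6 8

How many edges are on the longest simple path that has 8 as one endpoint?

6

Distances from 8 peak at 6, attained at 3.
8–9–1–2–0–7–3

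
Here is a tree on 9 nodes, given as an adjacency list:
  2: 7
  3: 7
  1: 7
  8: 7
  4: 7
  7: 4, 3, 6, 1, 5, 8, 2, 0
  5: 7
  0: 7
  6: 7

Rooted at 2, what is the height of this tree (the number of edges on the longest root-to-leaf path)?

5 sits deepest: 2 → 7 → 5 — 2 edges from the root.

2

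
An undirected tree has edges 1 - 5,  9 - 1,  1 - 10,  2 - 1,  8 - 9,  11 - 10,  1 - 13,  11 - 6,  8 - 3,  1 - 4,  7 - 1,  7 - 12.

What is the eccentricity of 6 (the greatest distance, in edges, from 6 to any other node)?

6

The node farthest from 6 is 3, via 6–11–10–1–9–8–3 — 6 edges.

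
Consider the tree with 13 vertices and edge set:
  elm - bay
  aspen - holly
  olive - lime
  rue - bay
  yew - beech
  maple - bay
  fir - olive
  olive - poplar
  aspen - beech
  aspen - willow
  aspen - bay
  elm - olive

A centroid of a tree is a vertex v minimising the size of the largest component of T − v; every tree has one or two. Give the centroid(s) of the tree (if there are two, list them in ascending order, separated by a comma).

bay

If bay is removed the pieces have sizes 5, 5, 1, 1, all ≤ ⌊13/2⌋ = 6.
No neighbour of bay does as well, so bay is the unique centroid.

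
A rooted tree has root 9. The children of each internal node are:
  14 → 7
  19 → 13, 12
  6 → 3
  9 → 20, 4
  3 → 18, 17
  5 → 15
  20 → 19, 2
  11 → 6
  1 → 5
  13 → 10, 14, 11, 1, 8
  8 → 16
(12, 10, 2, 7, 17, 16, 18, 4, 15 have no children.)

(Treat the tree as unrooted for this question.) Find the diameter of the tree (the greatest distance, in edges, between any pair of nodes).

8

A longest path is 4–9–20–19–13–11–6–3–17, with 8 edges.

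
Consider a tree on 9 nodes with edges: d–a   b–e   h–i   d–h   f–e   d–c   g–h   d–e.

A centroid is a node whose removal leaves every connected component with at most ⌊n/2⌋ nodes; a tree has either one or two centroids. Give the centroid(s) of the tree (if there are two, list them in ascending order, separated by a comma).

d

If d is removed the pieces have sizes 3, 3, 1, 1, all ≤ ⌊9/2⌋ = 4.
No neighbour of d does as well, so d is the unique centroid.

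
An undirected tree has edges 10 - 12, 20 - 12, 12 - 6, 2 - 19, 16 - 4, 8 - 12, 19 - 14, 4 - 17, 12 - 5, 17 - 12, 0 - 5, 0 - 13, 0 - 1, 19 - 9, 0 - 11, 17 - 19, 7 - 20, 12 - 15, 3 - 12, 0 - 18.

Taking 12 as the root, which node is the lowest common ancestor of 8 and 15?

12

Ancestors of 8 (toward the root): 8, 12.
Ancestors of 15: 15, 12.
The deepest node appearing in both lists is 12.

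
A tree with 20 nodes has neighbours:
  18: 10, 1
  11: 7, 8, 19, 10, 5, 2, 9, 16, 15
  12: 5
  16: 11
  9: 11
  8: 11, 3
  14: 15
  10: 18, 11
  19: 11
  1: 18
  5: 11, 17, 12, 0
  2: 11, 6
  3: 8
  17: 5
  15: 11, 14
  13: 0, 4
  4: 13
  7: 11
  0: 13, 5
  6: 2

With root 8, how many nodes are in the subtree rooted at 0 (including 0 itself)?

0's subtree: {0, 13, 4}, size 3.

3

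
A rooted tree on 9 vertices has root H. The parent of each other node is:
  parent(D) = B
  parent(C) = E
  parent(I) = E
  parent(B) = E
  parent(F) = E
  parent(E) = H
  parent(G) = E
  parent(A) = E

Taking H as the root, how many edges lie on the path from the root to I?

Path from H to I: H → E → I, which has 2 edges.

2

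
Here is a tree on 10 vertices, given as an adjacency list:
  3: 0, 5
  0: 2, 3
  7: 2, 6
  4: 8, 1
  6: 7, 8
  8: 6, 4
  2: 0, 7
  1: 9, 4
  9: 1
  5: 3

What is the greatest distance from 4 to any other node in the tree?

7

The node farthest from 4 is 5, via 4–8–6–7–2–0–3–5 — 7 edges.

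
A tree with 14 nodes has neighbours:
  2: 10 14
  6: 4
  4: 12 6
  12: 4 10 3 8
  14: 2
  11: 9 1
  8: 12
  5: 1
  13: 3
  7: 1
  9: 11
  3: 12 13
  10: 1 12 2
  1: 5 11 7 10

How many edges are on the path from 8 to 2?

3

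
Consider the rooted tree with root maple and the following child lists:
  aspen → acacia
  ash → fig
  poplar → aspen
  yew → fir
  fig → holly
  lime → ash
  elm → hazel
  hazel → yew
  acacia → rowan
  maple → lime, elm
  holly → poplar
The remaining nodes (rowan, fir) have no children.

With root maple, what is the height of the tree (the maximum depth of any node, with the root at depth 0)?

8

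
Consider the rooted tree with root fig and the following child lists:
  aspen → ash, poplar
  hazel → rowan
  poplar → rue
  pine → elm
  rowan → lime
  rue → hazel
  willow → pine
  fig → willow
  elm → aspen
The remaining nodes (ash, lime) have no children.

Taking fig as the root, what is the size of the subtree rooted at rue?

The subtree rooted at rue contains: rue, hazel, rowan, lime — 4 nodes.

4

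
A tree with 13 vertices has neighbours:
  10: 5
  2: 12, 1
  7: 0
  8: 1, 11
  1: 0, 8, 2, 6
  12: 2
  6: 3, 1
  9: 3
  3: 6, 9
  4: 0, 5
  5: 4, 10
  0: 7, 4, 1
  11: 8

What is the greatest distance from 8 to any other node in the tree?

The node farthest from 8 is 10, via 8–1–0–4–5–10 — 5 edges.

5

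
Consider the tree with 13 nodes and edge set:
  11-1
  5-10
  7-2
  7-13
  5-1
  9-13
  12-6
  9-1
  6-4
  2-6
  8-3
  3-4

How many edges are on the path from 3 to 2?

The path is 3 – 4 – 6 – 2, which has 3 edges.

3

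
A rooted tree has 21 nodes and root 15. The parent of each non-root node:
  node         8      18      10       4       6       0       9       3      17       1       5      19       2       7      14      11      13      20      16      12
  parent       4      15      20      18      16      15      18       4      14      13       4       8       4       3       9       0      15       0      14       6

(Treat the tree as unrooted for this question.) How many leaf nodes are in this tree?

Exactly 9 nodes have a single neighbour: 1, 2, 5, 7, 10, 11, 12, 17, 19.

9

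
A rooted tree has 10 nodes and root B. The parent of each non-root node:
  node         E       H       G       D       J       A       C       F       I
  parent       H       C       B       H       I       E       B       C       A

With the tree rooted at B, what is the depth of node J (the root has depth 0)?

Climbing from J to the root: J – I – A – E – H – C – B. That's 6 steps.

6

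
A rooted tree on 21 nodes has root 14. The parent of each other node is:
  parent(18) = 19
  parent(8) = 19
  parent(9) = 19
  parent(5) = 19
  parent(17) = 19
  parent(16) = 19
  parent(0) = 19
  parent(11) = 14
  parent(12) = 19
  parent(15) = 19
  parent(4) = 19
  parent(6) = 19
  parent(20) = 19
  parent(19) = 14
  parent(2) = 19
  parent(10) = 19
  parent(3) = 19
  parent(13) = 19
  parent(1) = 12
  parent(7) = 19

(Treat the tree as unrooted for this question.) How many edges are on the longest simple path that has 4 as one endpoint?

The node farthest from 4 is 11 (1 also at distance 3), via 4 – 19 – 14 – 11 — 3 edges.

3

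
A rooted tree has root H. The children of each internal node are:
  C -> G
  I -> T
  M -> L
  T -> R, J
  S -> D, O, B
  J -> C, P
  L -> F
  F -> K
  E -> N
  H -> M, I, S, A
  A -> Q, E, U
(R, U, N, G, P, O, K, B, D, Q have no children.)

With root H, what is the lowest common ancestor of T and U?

T's ancestor chain is T, I, H and U's is U, A, H; they first meet at H.

H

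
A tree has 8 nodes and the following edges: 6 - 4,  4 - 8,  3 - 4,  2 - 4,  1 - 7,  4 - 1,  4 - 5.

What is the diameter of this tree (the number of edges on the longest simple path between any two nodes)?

3

A longest path is 7–1–4–5, with 3 edges.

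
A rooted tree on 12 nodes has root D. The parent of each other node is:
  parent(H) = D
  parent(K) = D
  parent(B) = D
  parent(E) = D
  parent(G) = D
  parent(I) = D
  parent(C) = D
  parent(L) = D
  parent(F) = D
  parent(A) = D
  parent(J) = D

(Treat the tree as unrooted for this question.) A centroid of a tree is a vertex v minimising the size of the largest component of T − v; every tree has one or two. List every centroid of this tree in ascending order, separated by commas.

If D is removed the pieces have sizes 1, 1, 1, 1, 1, 1, 1, 1, 1, 1, 1, all ≤ ⌊12/2⌋ = 6.
No neighbour of D does as well, so D is the unique centroid.

D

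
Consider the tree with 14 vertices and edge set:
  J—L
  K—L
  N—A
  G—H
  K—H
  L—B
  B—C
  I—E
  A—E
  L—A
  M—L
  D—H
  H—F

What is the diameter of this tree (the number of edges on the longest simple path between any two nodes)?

A longest path is I - E - A - L - K - H - D, with 6 edges.

6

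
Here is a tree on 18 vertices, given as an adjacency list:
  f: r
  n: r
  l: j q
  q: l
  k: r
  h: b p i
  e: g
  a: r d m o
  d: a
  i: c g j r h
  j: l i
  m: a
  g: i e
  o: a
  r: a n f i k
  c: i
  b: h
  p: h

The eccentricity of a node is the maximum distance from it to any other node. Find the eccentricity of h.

A farthest node from h is d (o, m, q also at distance 4).
The path h – i – r – a – d has 4 edges.

4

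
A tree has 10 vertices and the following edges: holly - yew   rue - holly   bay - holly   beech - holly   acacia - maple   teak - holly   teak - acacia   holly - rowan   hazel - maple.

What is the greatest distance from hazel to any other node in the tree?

Distances from hazel peak at 5, attained at rowan (bay, beech, yew, rue also at distance 5).
hazel – maple – acacia – teak – holly – rowan

5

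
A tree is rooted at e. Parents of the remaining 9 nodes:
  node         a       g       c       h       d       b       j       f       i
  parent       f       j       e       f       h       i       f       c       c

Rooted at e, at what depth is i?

Path from e to i: e → c → i, which has 2 edges.

2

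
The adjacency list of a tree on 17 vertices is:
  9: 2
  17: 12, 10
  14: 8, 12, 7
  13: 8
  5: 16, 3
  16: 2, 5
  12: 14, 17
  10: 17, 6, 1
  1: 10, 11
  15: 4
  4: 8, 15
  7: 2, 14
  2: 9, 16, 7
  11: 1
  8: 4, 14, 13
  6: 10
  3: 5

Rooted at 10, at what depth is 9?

Path from 10 to 9: 10 – 17 – 12 – 14 – 7 – 2 – 9, which has 6 edges.

6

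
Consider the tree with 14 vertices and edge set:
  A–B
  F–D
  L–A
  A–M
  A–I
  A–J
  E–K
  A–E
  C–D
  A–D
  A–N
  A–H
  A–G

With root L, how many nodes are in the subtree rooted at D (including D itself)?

D's subtree: {D, C, F}, size 3.

3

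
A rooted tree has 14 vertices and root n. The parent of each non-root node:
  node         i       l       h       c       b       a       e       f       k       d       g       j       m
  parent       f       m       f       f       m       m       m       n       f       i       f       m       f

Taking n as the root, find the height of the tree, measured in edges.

3

The longest root-to-leaf path is n-f-m-e (3 edges).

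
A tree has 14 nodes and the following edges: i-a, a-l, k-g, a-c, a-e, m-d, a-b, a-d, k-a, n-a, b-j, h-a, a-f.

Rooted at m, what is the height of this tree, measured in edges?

4

j sits deepest: m – d – a – b – j — 4 edges from the root.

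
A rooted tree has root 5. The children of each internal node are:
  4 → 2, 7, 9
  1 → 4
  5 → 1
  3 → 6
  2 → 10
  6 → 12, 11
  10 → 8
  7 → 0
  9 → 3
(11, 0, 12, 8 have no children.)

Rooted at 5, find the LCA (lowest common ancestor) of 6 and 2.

Path 6→root: 6 3 9 4 1 5; path 2→root: 2 4 1 5.
First common node: 4.

4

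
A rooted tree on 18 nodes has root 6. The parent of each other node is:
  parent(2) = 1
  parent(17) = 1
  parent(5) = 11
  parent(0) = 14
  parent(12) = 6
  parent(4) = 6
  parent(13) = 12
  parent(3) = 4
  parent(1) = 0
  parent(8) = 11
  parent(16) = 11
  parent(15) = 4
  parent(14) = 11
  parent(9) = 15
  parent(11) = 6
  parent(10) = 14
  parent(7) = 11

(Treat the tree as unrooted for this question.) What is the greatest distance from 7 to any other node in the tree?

5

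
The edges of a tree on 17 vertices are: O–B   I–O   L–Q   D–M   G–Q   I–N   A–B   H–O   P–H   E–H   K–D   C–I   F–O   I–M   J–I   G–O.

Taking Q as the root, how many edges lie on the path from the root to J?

4

Climbing from J to the root: J – I – O – G – Q. That's 4 steps.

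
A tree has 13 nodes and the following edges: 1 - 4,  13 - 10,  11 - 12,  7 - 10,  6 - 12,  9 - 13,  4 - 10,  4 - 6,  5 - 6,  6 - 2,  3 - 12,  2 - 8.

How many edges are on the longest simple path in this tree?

6

A longest path is 11 – 12 – 6 – 4 – 10 – 13 – 9, with 6 edges.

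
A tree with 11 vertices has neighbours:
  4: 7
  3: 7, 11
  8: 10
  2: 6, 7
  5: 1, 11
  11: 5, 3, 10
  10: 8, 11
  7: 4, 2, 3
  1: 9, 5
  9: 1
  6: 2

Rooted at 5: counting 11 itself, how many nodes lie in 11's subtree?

The subtree rooted at 11 contains: 11, 3, 10, 7, 8, 2, 4, 6 — 8 nodes.

8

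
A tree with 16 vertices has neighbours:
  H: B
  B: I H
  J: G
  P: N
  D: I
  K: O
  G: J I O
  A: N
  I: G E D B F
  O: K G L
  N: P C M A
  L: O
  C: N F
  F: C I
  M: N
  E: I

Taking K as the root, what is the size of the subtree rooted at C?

C's subtree: {C, N, P, A, M}, size 5.

5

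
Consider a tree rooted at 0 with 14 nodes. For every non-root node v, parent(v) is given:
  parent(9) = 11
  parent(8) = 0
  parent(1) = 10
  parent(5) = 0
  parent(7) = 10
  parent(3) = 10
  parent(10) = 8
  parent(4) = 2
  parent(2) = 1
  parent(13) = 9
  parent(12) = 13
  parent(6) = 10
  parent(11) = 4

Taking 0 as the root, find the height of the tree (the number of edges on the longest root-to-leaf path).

9

A deepest node is 12, reached by 0 – 8 – 10 – 1 – 2 – 4 – 11 – 9 – 13 – 12.
That path has 9 edges, so the height is 9.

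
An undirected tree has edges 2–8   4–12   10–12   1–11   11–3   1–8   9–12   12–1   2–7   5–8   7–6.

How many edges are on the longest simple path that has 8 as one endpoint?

Distances from 8 peak at 3, attained at 4 (6, 3, 10, 9 also at distance 3).
8-1-12-4

3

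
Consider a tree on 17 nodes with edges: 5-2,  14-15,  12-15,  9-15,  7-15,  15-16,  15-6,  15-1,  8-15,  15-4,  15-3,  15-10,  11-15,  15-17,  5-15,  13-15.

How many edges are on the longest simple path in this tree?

3

BFS from 2 reaches 7 last, at distance 3; BFS from 7 confirms no node is farther.
Path: 2–5–15–7.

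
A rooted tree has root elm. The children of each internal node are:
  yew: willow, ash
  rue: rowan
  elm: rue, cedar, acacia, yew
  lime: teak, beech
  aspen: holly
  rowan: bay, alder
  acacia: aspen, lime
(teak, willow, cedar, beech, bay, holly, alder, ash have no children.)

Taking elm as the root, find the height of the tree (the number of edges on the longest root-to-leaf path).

3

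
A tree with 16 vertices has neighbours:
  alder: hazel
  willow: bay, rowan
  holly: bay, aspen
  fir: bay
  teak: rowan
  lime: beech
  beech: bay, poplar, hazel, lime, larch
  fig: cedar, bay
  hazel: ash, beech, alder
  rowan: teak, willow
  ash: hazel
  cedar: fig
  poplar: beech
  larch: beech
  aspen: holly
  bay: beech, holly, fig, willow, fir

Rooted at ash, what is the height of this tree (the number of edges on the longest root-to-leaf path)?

6

teak sits deepest: ash–hazel–beech–bay–willow–rowan–teak — 6 edges from the root.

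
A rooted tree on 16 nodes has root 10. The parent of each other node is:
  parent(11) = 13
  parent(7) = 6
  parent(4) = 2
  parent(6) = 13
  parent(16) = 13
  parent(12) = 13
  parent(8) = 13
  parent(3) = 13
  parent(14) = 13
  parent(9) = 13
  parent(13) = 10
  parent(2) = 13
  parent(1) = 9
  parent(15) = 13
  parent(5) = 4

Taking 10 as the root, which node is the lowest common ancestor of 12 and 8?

13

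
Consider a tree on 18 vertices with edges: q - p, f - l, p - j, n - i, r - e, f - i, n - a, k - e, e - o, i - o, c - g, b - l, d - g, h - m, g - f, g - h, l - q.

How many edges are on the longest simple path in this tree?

8

BFS from j reaches r last, at distance 8; BFS from r confirms no node is farther.
Path: j – p – q – l – f – i – o – e – r.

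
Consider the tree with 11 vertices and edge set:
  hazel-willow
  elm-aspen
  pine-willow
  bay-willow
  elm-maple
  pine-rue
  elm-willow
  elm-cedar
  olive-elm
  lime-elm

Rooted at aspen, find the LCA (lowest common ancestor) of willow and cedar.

elm

willow's ancestor chain is willow, elm, aspen and cedar's is cedar, elm, aspen; they first meet at elm.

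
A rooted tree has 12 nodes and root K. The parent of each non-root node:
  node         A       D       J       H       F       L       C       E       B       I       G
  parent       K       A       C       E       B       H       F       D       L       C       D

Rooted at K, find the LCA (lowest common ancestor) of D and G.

D

Ancestors of D (toward the root): D, A, K.
Ancestors of G: G, D, A, K.
The deepest node appearing in both lists is D.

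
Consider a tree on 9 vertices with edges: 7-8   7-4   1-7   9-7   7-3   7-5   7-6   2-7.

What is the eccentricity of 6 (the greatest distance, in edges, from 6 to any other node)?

The node farthest from 6 is 4 (3, 1, 8, 5, 9, 2 also at distance 2), via 6–7–4 — 2 edges.

2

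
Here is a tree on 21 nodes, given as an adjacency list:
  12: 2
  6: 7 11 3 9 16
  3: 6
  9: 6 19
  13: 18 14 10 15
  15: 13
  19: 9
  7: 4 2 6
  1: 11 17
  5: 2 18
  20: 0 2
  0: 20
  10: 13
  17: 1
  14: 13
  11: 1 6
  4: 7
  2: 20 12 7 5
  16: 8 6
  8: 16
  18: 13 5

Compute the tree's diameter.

9

A longest path is 10 – 13 – 18 – 5 – 2 – 7 – 6 – 11 – 1 – 17, with 9 edges.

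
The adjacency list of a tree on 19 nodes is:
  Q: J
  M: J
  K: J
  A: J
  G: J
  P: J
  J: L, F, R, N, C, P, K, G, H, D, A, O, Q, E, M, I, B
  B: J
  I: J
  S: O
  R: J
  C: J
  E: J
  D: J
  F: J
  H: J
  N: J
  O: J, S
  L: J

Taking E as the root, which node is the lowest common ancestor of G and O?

Path G→root: G J E; path O→root: O J E.
First common node: J.

J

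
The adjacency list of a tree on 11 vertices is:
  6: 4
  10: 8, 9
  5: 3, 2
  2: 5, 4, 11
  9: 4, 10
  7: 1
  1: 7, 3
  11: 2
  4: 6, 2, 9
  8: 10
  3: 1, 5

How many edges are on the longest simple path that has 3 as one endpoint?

6

The node farthest from 3 is 8, via 3 – 5 – 2 – 4 – 9 – 10 – 8 — 6 edges.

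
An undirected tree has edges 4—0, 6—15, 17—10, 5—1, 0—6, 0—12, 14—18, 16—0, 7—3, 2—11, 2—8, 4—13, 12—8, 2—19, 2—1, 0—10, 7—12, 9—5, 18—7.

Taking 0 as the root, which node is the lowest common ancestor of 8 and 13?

0

Path 8→root: 8 12 0; path 13→root: 13 4 0.
First common node: 0.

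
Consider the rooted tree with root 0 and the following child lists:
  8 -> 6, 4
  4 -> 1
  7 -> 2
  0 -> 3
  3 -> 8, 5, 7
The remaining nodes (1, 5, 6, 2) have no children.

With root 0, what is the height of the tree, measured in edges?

A deepest node is 1, reached by 0-3-8-4-1.
That path has 4 edges, so the height is 4.

4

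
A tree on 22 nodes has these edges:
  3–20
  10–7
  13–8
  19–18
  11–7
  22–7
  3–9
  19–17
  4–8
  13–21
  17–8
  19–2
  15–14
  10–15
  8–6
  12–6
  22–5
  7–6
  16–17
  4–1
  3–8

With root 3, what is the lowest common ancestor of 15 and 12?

6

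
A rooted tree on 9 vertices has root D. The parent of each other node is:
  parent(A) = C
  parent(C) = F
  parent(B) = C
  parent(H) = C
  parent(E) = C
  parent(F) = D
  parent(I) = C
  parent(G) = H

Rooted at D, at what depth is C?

2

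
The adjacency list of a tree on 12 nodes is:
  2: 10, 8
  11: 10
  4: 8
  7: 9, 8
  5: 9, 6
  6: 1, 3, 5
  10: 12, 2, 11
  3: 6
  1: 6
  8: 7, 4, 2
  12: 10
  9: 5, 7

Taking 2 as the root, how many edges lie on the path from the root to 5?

4

Path from 2 to 5: 2–8–7–9–5, which has 4 edges.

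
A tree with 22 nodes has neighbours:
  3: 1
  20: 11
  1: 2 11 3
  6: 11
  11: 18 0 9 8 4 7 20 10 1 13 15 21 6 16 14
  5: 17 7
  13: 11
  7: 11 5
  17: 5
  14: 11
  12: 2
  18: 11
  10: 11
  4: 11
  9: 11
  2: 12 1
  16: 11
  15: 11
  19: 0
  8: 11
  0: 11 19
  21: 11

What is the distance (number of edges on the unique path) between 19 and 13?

3

The path is 19 – 0 – 11 – 13, which has 3 edges.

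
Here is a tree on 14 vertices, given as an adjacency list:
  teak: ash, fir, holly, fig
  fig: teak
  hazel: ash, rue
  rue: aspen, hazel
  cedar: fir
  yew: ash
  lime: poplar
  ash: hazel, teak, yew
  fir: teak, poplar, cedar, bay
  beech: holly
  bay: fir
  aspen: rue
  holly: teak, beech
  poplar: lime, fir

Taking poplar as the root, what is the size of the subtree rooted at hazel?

3

hazel's subtree: {hazel, rue, aspen}, size 3.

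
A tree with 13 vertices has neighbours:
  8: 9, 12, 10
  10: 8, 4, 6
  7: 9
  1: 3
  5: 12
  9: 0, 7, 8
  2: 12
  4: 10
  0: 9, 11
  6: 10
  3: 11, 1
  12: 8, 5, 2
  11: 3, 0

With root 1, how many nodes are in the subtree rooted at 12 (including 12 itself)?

3

12's subtree: {12, 2, 5}, size 3.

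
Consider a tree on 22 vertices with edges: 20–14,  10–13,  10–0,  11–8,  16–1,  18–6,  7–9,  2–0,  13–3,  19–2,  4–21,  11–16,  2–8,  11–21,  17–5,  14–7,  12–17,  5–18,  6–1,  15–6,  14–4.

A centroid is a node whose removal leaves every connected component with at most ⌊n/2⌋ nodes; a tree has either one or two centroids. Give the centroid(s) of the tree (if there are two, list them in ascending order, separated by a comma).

Delete 11: the remaining components have sizes 8, 7, 6. Max 8 ≤ 11, so 11 is a centroid.
No neighbour of 11 does as well, so 11 is the unique centroid.

11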